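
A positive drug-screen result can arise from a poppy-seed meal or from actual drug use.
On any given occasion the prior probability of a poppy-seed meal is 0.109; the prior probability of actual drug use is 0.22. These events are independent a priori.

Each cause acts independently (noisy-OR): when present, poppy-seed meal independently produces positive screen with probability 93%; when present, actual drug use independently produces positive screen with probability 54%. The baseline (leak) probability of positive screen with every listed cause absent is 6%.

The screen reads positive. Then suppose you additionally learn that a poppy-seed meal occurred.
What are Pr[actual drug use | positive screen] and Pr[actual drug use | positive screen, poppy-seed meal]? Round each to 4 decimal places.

Pr[actual drug use | positive screen] ≈ 0.5262; Pr[actual drug use | positive screen, poppy-seed meal] ≈ 0.2265

Under noisy-OR, P(positive screen | causes) = 1 − (1−0.06)·∏(1−qᵢ) over the active causes.
P(positive screen) = 0.06×0.891×0.78 + 0.5676×0.891×0.22 + 0.9342×0.109×0.78 + 0.969732×0.109×0.22 = 0.041699 + 0.111261 + 0.079426 + 0.023254 = 0.255640
Restricting to configurations with actual drug use present: 0.111261 + 0.023254 = 0.134515.
P(actual drug use | positive screen) = 0.134515 / 0.255640 ≈ 0.5262

Now also conditioning on poppy-seed meal=true:
Sum P(positive screen|·) weighted by the priors over both values of actual drug use:
  P(positive screen | poppy-seed meal) = 0.9342·0.78 + 0.969732·0.22
        = 0.728676 + 0.213341 = 0.942017
Keeping only the actual drug use-present terms gives 0.213341, so
  P(actual drug use | positive screen, poppy-seed meal) = 0.213341 / 0.942017 ≈ 0.2265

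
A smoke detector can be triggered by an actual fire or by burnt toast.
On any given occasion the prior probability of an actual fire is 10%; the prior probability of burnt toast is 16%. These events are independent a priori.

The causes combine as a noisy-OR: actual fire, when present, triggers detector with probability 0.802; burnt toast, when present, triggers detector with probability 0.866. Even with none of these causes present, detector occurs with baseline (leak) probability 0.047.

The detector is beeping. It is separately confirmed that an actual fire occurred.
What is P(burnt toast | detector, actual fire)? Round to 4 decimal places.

P(burnt toast | detector, actual fire) ≈ 0.1862

Under noisy-OR, P(detector | causes) = 1 − (1−0.047)·∏(1−qᵢ) over the active causes.
By total probability over both values of burnt toast:
  P(detector | actual fire) = 0.811306·0.84 + 0.974715·0.16
        = 0.681497 + 0.155954 = 0.837451
Configurations with burnt toast contribute 0.155954, so
  P(burnt toast | detector, actual fire) = 0.155954 / 0.837451 ≈ 0.1862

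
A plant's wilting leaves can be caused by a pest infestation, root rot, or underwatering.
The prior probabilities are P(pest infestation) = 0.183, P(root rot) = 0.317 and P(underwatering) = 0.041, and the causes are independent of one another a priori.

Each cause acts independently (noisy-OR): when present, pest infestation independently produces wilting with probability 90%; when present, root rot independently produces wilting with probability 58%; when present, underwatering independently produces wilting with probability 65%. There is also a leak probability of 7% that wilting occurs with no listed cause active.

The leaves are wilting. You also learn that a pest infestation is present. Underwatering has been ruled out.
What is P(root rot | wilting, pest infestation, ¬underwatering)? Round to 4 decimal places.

P(root rot | wilting, pest infestation, ¬underwatering) ≈ 0.3296

Under noisy-OR, P(wilting | causes) = 1 − (1−0.07)·∏(1−qᵢ) over the active causes.
Sum P(wilting|·) weighted by the priors over both values of root rot:
  P(wilting | pest infestation, ¬underwatering) = 0.907*0.683 + 0.96094*0.317
        = 0.619481 + 0.304618 = 0.924099
The terms with root rot present sum to 0.304618, so
  P(root rot | wilting, pest infestation, ¬underwatering) = 0.304618 / 0.924099 ≈ 0.3296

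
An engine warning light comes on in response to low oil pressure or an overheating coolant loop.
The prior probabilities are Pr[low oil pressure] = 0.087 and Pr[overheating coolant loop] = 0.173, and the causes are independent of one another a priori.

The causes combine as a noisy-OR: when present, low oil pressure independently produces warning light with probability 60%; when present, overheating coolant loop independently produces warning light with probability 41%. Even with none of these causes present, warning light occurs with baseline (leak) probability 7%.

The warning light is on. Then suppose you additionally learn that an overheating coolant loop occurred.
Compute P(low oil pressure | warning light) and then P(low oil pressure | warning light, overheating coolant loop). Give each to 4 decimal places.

Under noisy-OR, P(warning light | causes) = 1 − (1−0.07)·∏(1−qᵢ) over the active causes.
Sum P(warning light|·) weighted by the priors over the 4 (low oil pressure, overheating coolant loop) configurations:
  P(warning light) = 0.07·0.913·0.827 + 0.4513·0.913·0.173 + 0.628·0.087·0.827 + 0.78052·0.087·0.173
        = 0.052854 + 0.071282 + 0.045184 + 0.011748 = 0.181068
Configurations with low oil pressure contribute 0.056932, so
  P(low oil pressure | warning light) = 0.056932 / 0.181068 ≈ 0.3144

Now condition on the additional information:
Weight on low oil pressure=true, given the evidence: 0.78052*0.087 = 0.067905
The normalizing constant is 0.4513*0.913 + 0.78052*0.087 = 0.479942
Posterior = 0.067905 / 0.479942 ≈ 0.1415

P(low oil pressure | warning light) ≈ 0.3144; P(low oil pressure | warning light, overheating coolant loop) ≈ 0.1415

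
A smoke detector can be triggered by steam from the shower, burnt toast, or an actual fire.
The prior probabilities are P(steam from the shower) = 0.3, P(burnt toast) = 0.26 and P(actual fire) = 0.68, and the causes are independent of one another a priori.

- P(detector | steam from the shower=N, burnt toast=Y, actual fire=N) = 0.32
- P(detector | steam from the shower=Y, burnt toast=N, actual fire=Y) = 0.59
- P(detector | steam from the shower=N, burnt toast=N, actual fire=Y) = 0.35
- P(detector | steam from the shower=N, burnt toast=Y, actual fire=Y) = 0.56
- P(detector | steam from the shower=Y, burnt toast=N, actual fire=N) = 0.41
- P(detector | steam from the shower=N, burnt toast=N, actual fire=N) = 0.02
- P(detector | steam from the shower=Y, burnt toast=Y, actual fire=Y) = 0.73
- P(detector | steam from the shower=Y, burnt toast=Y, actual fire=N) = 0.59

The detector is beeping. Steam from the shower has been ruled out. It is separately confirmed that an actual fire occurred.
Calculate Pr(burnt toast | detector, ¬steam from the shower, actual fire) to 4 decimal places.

By total probability over both values of burnt toast:
  P(detector | ¬steam from the shower, actual fire) = 0.35×0.74 + 0.56×0.26
        = 0.259000 + 0.145600 = 0.404600
Configurations with burnt toast contribute 0.145600, so
  P(burnt toast | detector, ¬steam from the shower, actual fire) = 0.145600 / 0.404600 ≈ 0.3599

Pr(burnt toast | detector, ¬steam from the shower, actual fire) ≈ 0.3599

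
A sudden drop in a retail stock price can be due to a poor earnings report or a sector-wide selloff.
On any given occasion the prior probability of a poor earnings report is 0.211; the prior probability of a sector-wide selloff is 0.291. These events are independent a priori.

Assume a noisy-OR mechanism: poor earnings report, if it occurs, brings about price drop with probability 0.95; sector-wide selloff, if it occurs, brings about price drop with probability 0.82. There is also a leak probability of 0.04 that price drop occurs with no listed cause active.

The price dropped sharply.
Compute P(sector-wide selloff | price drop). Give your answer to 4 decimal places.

P(sector-wide selloff | price drop) ≈ 0.6035

Under noisy-OR, P(price drop | causes) = 1 − (1−0.04)·∏(1−qᵢ) over the active causes.
Numerator (weight on configurations with sector-wide selloff): 0.189924 + 0.060870 = 0.250794
Normalizer over all consistent configurations: 0.04*0.789*0.709 + 0.8272*0.789*0.291 + 0.952*0.211*0.709 + 0.99136*0.211*0.291 = 0.415588
Posterior = 0.250794 / 0.415588 ≈ 0.6035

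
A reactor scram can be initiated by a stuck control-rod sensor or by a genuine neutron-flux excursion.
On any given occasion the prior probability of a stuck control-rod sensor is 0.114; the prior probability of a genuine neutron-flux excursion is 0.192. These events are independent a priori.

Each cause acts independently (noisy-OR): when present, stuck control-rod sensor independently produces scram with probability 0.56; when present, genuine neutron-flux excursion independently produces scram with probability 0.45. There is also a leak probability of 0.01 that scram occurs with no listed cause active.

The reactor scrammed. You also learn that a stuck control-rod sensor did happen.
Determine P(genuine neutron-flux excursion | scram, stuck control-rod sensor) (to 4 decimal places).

P(genuine neutron-flux excursion | scram, stuck control-rod sensor) ≈ 0.2425

Under noisy-OR, P(scram | causes) = 1 − (1−0.01)·∏(1−qᵢ) over the active causes.
Weight on genuine neutron-flux excursion=true, given the evidence: 0.76042×0.192 = 0.146001
Denominator P(scram | stuck control-rod sensor): 0.5644×0.808 + 0.76042×0.192 = 0.602036
Posterior = 0.146001 / 0.602036 ≈ 0.2425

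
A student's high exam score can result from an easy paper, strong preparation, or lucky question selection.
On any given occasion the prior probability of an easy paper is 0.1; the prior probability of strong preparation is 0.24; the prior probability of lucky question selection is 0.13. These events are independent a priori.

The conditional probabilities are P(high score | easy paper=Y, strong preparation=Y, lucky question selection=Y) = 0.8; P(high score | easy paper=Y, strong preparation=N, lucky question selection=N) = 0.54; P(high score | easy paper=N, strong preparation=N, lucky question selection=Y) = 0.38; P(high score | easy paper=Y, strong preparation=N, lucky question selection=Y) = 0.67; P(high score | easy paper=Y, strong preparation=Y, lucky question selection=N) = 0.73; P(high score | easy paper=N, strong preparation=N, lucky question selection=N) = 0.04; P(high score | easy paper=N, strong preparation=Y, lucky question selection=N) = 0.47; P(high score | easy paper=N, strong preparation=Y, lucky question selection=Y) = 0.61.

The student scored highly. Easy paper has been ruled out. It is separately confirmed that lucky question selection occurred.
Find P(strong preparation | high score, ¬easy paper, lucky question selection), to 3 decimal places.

P(strong preparation | high score, ¬easy paper, lucky question selection) ≈ 0.336

Weight on strong preparation=true, given the evidence: 0.61*0.24 = 0.146400
Denominator P(high score | ¬easy paper, lucky question selection): 0.38*0.76 + 0.61*0.24 = 0.435200
Posterior = 0.146400 / 0.435200 ≈ 0.336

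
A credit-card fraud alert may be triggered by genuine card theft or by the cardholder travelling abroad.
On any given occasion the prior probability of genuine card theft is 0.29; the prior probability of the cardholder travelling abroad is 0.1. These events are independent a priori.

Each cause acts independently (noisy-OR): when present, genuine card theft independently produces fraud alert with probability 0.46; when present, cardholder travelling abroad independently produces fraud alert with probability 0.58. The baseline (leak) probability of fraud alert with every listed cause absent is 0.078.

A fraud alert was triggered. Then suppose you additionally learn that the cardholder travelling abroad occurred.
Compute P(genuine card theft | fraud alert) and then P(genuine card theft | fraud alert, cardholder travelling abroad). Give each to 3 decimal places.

P(genuine card theft | fraud alert) ≈ 0.623; P(genuine card theft | fraud alert, cardholder travelling abroad) ≈ 0.345

Under noisy-OR, P(fraud alert | causes) = 1 − (1−0.078)·∏(1−qᵢ) over the active causes.
Numerator (weight on configurations with genuine card theft): 0.131053 + 0.022936 = 0.153989
Denominator P(fraud alert): 0.078×0.71×0.9 + 0.61276×0.71×0.1 + 0.50212×0.29×0.9 + 0.79089×0.29×0.1 = 0.247337
P(genuine card theft | fraud alert) = 0.153989/0.247337 ≈ 0.623

Now also conditioning on cardholder travelling abroad=true:
Numerator (weight on configurations with genuine card theft): 0.79089·0.29 = 0.229358
Denominator P(fraud alert | cardholder travelling abroad): 0.61276·0.71 + 0.79089·0.29 = 0.664418
P(genuine card theft | fraud alert, cardholder travelling abroad) = 0.229358/0.664418 ≈ 0.345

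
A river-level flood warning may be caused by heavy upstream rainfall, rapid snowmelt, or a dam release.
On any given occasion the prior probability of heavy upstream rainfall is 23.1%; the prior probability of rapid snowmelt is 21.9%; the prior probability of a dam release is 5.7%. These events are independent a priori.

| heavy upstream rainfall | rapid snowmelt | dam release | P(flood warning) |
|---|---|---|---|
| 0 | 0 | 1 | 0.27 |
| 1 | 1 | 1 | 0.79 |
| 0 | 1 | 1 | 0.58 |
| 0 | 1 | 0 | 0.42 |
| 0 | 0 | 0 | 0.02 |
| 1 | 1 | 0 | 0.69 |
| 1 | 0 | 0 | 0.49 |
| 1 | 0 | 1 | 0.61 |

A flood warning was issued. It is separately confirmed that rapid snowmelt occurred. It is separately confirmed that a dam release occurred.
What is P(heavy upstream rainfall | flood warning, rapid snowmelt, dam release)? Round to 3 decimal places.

P(heavy upstream rainfall | flood warning, rapid snowmelt, dam release) ≈ 0.290

Sum P(flood warning|·) weighted by the priors over both values of heavy upstream rainfall:
  P(flood warning | rapid snowmelt, dam release) = 0.58·0.769 + 0.79·0.231
        = 0.446020 + 0.182490 = 0.628510
The terms with heavy upstream rainfall present sum to 0.182490, so
  P(heavy upstream rainfall | flood warning, rapid snowmelt, dam release) = 0.182490 / 0.628510 ≈ 0.290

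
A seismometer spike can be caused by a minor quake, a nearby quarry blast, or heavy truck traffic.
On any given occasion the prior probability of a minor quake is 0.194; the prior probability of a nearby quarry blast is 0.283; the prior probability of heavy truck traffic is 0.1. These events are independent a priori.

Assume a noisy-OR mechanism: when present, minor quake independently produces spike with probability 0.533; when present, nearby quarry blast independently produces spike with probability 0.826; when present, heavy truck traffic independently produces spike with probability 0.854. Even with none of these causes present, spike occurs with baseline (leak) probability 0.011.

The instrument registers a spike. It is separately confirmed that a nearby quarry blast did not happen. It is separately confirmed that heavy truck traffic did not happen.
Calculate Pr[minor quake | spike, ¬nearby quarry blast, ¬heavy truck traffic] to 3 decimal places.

Under noisy-OR, P(spike | causes) = 1 − (1−0.011)·∏(1−qᵢ) over the active causes.
P(spike | ¬nearby quarry blast, ¬heavy truck traffic) = 0.011·0.806 + 0.538137·0.194 = 0.008866 + 0.104399 = 0.113265
Of this, 0.104399 comes from 0.538137·0.194 (the minor quake=true cases).
So P(minor quake | spike, ¬nearby quarry blast, ¬heavy truck traffic) = 0.104399/0.113265 ≈ 0.922.

Pr[minor quake | spike, ¬nearby quarry blast, ¬heavy truck traffic] ≈ 0.922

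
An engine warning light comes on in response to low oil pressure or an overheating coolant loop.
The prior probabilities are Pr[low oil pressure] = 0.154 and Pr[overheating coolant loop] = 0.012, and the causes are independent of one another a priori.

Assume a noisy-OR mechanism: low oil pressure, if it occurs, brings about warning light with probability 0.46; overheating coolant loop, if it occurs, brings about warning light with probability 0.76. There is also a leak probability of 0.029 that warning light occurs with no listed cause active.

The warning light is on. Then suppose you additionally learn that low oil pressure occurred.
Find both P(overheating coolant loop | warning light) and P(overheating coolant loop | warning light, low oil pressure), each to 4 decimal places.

P(overheating coolant loop | warning light) ≈ 0.0887; P(overheating coolant loop | warning light, low oil pressure) ≈ 0.0218

Under noisy-OR, P(warning light | causes) = 1 − (1−0.029)·∏(1−qᵢ) over the active causes.
For the numerator, keep only overheating coolant loop=true terms: 0.007786 + 0.001615 = 0.009401
The normalizing constant is 0.029×0.846×0.988 + 0.76696×0.846×0.012 + 0.47566×0.154×0.988 + 0.874158×0.154×0.012 = 0.106014
Posterior = 0.009401 / 0.106014 ≈ 0.0887

With the extra evidence:
P(warning light | low oil pressure) = 0.47566·0.988 + 0.874158·0.012 = 0.469952 + 0.010490 = 0.480442
Of this, 0.010490 comes from 0.874158·0.012 (the overheating coolant loop=true cases).
So P(overheating coolant loop | warning light, low oil pressure) = 0.010490/0.480442 ≈ 0.0218.
Conditioning on low oil pressure lowers the posterior on overheating coolant loop: the classic explaining-away effect in a common-effect structure.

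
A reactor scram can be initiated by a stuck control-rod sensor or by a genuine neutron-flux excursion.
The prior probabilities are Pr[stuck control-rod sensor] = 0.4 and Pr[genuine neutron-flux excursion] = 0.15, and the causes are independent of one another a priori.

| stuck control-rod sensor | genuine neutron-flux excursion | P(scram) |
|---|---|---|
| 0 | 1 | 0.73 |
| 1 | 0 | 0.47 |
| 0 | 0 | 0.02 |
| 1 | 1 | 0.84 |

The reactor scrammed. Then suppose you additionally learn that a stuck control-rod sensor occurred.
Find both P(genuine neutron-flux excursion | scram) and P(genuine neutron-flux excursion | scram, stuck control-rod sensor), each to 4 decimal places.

P(genuine neutron-flux excursion | scram) ≈ 0.4058; P(genuine neutron-flux excursion | scram, stuck control-rod sensor) ≈ 0.2398

Sum P(scram|·) weighted by the priors over the 4 (stuck control-rod sensor, genuine neutron-flux excursion) configurations:
  P(scram) = 0.02*0.6*0.85 + 0.73*0.6*0.15 + 0.47*0.4*0.85 + 0.84*0.4*0.15
        = 0.010200 + 0.065700 + 0.159800 + 0.050400 = 0.286100
The terms with genuine neutron-flux excursion present sum to 0.116100, so
  P(genuine neutron-flux excursion | scram) = 0.116100 / 0.286100 ≈ 0.4058

With the extra evidence:
By total probability over both values of genuine neutron-flux excursion:
  P(scram | stuck control-rod sensor) = 0.47×0.85 + 0.84×0.15
        = 0.399500 + 0.126000 = 0.525500
The terms with genuine neutron-flux excursion present sum to 0.126000, so
  P(genuine neutron-flux excursion | scram, stuck control-rod sensor) = 0.126000 / 0.525500 ≈ 0.2398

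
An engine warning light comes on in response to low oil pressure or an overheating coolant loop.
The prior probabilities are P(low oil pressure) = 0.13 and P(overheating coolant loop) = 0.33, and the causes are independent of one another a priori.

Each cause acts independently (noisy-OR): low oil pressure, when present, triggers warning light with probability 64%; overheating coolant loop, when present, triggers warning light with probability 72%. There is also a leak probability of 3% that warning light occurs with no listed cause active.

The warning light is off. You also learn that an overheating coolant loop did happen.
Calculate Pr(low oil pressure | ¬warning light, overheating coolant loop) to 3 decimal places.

Pr(low oil pressure | ¬warning light, overheating coolant loop) ≈ 0.051

Under noisy-OR, P(warning light | causes) = 1 − (1−0.03)·∏(1−qᵢ) over the active causes.
By total probability over both values of low oil pressure:
  P(¬warning light | overheating coolant loop) = 0.2716·0.87 + 0.097776·0.13
        = 0.236292 + 0.012711 = 0.249003
Configurations with low oil pressure contribute 0.012711, so
  P(low oil pressure | ¬warning light, overheating coolant loop) = 0.012711 / 0.249003 ≈ 0.051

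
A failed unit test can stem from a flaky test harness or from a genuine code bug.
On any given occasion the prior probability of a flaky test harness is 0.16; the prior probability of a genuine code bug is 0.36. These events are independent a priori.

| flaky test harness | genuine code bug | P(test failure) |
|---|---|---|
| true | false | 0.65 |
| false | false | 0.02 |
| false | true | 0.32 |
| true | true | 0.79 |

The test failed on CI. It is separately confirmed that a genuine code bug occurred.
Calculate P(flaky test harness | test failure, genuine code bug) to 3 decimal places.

P(flaky test harness | test failure, genuine code bug) ≈ 0.320

Weight on flaky test harness=true, given the evidence: 0.79*0.16 = 0.126400
Normalizer over all consistent configurations: 0.32*0.84 + 0.79*0.16 = 0.395200
P(flaky test harness | test failure, genuine code bug) = 0.126400/0.395200 ≈ 0.320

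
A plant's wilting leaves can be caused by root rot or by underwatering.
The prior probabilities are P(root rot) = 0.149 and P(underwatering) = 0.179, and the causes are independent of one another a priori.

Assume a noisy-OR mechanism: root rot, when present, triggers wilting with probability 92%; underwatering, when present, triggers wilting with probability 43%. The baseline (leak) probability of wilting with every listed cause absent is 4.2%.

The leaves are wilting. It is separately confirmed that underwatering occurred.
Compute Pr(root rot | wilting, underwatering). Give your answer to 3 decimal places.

Pr(root rot | wilting, underwatering) ≈ 0.269

Under noisy-OR, P(wilting | causes) = 1 − (1−0.042)·∏(1−qᵢ) over the active causes.
P(wilting | underwatering) = 0.45394·0.851 + 0.956315·0.149 = 0.386303 + 0.142491 = 0.528794
The root rot-present share is 0.956315·0.149 = 0.142491.
Hence the posterior is 0.142491/0.528794 ≈ 0.269.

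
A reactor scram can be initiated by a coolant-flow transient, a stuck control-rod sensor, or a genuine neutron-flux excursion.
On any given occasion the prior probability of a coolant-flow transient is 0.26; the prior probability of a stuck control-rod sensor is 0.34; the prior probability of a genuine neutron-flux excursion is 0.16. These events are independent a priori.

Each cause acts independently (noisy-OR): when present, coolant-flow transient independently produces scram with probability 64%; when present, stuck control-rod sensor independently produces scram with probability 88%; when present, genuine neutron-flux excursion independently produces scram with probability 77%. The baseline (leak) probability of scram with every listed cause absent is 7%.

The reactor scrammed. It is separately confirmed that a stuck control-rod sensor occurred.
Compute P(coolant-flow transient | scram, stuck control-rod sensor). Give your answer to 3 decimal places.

P(coolant-flow transient | scram, stuck control-rod sensor) ≈ 0.273

Under noisy-OR, P(scram | causes) = 1 − (1−0.07)·∏(1−qᵢ) over the active causes.
Numerator (weight on configurations with coolant-flow transient): 0.209626 + 0.041216 = 0.250842
Normalizer over all consistent configurations: 0.8884*0.74*0.84 + 0.974332*0.74*0.16 + 0.959824*0.26*0.84 + 0.99076*0.26*0.16 = 0.918432
Posterior = 0.250842 / 0.918432 ≈ 0.273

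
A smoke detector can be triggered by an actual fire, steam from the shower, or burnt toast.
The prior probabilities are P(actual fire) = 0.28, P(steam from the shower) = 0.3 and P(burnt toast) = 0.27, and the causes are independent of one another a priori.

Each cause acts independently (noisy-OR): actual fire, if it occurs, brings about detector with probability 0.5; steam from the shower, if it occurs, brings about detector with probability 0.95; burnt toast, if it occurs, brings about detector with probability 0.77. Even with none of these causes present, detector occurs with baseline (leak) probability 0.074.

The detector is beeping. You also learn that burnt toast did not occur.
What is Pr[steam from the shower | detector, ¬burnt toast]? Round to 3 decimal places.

Pr[steam from the shower | detector, ¬burnt toast] ≈ 0.669

Under noisy-OR, P(detector | causes) = 1 − (1−0.074)·∏(1−qᵢ) over the active causes.
Weight on steam from the shower=true, given the evidence: 0.205999 + 0.082055 = 0.288054
The normalizing constant is 0.074×0.72×0.7 + 0.9537×0.72×0.3 + 0.537×0.28×0.7 + 0.97685×0.28×0.3 = 0.430602
Posterior = 0.288054 / 0.430602 ≈ 0.669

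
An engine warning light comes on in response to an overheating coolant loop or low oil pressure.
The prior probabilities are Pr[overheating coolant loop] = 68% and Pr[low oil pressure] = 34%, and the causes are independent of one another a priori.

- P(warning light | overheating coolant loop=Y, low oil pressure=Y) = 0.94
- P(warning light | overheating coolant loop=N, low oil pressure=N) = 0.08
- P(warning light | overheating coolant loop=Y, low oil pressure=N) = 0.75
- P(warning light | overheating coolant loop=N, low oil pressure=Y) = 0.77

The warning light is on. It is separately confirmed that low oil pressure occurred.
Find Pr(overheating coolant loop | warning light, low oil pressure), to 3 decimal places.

Pr(overheating coolant loop | warning light, low oil pressure) ≈ 0.722

Weight on overheating coolant loop=true, given the evidence: 0.94*0.68 = 0.639200
The normalizing constant is 0.77*0.32 + 0.94*0.68 = 0.885600
Posterior = 0.639200 / 0.885600 ≈ 0.722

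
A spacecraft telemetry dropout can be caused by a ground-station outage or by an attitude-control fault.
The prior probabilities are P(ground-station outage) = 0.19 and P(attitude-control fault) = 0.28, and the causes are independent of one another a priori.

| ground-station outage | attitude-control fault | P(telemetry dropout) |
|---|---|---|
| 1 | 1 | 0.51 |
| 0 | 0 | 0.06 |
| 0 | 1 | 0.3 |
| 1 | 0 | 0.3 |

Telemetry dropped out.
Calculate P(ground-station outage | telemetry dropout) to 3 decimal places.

P(ground-station outage | telemetry dropout) ≈ 0.398

Enumerate the 4 (ground-station outage, attitude-control fault) configurations and weight by the priors:
  P(telemetry dropout) = 0.06×0.81×0.72 + 0.3×0.81×0.28 + 0.3×0.19×0.72 + 0.51×0.19×0.28
        = 0.034992 + 0.068040 + 0.041040 + 0.027132 = 0.171204
Configurations with ground-station outage contribute 0.068172, so
  P(ground-station outage | telemetry dropout) = 0.068172 / 0.171204 ≈ 0.398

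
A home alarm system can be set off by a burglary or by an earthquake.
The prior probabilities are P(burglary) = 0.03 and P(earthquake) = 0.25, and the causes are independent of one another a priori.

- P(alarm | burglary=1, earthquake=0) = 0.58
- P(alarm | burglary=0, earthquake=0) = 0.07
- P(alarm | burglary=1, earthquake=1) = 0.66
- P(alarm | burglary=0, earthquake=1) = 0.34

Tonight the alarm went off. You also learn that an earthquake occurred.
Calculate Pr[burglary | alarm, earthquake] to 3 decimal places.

For the numerator, keep only burglary=true terms: 0.66·0.03 = 0.019800
Normalizer over all consistent configurations: 0.34·0.97 + 0.66·0.03 = 0.349600
P(burglary | alarm, earthquake) = 0.019800/0.349600 ≈ 0.057

Pr[burglary | alarm, earthquake] ≈ 0.057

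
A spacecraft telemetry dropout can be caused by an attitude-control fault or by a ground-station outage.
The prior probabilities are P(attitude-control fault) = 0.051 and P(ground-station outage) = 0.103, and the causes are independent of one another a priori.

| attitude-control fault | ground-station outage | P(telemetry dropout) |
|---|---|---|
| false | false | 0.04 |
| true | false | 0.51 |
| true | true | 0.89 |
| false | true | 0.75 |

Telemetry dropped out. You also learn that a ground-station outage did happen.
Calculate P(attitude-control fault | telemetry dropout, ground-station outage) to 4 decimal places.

Numerator (weight on configurations with attitude-control fault): 0.89×0.051 = 0.045390
Denominator P(telemetry dropout | ground-station outage): 0.75×0.949 + 0.89×0.051 = 0.757140
P(attitude-control fault | telemetry dropout, ground-station outage) = 0.045390/0.757140 ≈ 0.0599

P(attitude-control fault | telemetry dropout, ground-station outage) ≈ 0.0599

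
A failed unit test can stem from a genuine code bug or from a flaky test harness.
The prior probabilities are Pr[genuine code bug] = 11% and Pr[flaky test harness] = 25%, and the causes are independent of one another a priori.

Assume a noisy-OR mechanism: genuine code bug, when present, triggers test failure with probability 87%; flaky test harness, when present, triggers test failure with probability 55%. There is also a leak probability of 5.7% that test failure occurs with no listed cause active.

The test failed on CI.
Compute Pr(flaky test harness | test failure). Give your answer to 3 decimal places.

Under noisy-OR, P(test failure | causes) = 1 − (1−0.057)·∏(1−qᵢ) over the active causes.
For the numerator, keep only flaky test harness=true terms: 0.128082 + 0.025983 = 0.154065
The normalizing constant is 0.057×0.89×0.75 + 0.57565×0.89×0.25 + 0.87741×0.11×0.75 + 0.944835×0.11×0.25 = 0.264499
Posterior = 0.154065 / 0.264499 ≈ 0.582

Pr(flaky test harness | test failure) ≈ 0.582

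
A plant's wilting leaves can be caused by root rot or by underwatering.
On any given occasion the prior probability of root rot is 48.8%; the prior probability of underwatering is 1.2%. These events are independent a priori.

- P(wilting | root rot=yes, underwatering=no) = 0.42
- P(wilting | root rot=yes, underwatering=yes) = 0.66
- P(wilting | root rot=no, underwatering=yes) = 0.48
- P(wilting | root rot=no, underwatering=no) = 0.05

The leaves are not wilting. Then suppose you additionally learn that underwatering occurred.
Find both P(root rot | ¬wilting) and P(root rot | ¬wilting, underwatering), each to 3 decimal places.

P(root rot | ¬wilting) ≈ 0.368; P(root rot | ¬wilting, underwatering) ≈ 0.384

P(¬wilting) = 0.95*0.512*0.988 + 0.52*0.512*0.012 + 0.58*0.488*0.988 + 0.34*0.488*0.012 = 0.480563 + 0.003195 + 0.279644 + 0.001991 = 0.765393
Restricting to configurations with root rot present: 0.279644 + 0.001991 = 0.281635.
Hence the posterior is 0.281635/0.765393 ≈ 0.368.

Now condition on the additional information:
Weight on root rot=true, given the evidence: 0.34*0.488 = 0.165920
The normalizing constant is 0.52*0.512 + 0.34*0.488 = 0.432160
P(root rot | ¬wilting, underwatering) = 0.165920/0.432160 ≈ 0.384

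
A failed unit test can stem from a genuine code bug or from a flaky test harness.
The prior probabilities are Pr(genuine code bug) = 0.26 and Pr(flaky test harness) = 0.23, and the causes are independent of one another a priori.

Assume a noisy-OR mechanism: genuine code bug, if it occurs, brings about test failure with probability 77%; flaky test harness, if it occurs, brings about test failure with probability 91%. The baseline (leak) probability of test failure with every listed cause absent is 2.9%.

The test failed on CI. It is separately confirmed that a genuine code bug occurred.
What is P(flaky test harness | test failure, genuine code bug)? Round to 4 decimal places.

P(flaky test harness | test failure, genuine code bug) ≈ 0.2737

Under noisy-OR, P(test failure | causes) = 1 − (1−0.029)·∏(1−qᵢ) over the active causes.
P(test failure | genuine code bug) = 0.77667·0.77 + 0.9799·0.23 = 0.598036 + 0.225377 = 0.823413
Restricting to configurations with flaky test harness present: 0.9799·0.23 = 0.225377.
Hence the posterior is 0.225377/0.823413 ≈ 0.2737.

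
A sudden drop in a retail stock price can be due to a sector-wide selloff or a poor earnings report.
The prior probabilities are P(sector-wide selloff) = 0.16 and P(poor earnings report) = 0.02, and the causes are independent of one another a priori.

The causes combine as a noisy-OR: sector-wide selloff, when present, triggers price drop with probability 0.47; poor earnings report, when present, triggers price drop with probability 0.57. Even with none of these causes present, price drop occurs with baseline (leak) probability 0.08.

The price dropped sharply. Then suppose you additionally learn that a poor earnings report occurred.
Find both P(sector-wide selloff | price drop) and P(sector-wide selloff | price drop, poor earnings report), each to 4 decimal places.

P(sector-wide selloff | price drop) ≈ 0.5216; P(sector-wide selloff | price drop, poor earnings report) ≈ 0.1994

Under noisy-OR, P(price drop | causes) = 1 − (1−0.08)·∏(1−qᵢ) over the active causes.
Enumerate the 4 (sector-wide selloff, poor earnings report) configurations and weight by the priors:
  P(price drop) = 0.08×0.84×0.98 + 0.6044×0.84×0.02 + 0.5124×0.16×0.98 + 0.790332×0.16×0.02
        = 0.065856 + 0.010154 + 0.080344 + 0.002529 = 0.158883
Keeping only the sector-wide selloff-present terms gives 0.082873, so
  P(sector-wide selloff | price drop) = 0.082873 / 0.158883 ≈ 0.5216

Now condition on the additional information:
By total probability over both values of sector-wide selloff:
  P(price drop | poor earnings report) = 0.6044*0.84 + 0.790332*0.16
        = 0.507696 + 0.126453 = 0.634149
Configurations with sector-wide selloff contribute 0.126453, so
  P(sector-wide selloff | price drop, poor earnings report) = 0.126453 / 0.634149 ≈ 0.1994
Conditioning on poor earnings report lowers the posterior on sector-wide selloff: the classic explaining-away effect in a common-effect structure.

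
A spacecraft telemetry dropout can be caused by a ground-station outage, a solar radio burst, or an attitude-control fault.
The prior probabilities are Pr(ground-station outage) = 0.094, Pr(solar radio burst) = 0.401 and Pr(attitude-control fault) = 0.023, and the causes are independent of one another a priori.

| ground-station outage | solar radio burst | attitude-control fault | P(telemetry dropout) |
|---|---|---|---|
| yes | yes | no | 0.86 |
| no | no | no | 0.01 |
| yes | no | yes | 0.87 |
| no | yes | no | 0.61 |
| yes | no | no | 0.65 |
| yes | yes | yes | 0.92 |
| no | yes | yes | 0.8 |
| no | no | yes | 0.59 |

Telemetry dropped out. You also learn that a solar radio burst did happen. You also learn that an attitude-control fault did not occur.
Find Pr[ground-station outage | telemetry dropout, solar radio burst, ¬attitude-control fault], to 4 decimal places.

Pr[ground-station outage | telemetry dropout, solar radio burst, ¬attitude-control fault] ≈ 0.1276

By total probability over both values of ground-station outage:
  P(telemetry dropout | solar radio burst, ¬attitude-control fault) = 0.61*0.906 + 0.86*0.094
        = 0.552660 + 0.080840 = 0.633500
The terms with ground-station outage present sum to 0.080840, so
  P(ground-station outage | telemetry dropout, solar radio burst, ¬attitude-control fault) = 0.080840 / 0.633500 ≈ 0.1276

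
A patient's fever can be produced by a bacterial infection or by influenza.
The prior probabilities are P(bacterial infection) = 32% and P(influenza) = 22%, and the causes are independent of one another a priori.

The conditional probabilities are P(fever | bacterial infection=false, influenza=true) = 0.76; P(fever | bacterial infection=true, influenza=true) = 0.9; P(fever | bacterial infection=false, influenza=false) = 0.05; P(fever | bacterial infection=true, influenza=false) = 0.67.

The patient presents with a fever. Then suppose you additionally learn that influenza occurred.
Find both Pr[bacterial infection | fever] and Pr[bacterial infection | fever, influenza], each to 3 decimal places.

Pr[bacterial infection | fever] ≈ 0.622; Pr[bacterial infection | fever, influenza] ≈ 0.358

For the numerator, keep only bacterial infection=true terms: 0.167232 + 0.063360 = 0.230592
The normalizing constant is 0.05×0.68×0.78 + 0.76×0.68×0.22 + 0.67×0.32×0.78 + 0.9×0.32×0.22 = 0.370808
P(bacterial infection | fever) = 0.230592/0.370808 ≈ 0.622

Now also conditioning on influenza=true:
Sum P(fever|·) weighted by the priors over both values of bacterial infection:
  P(fever | influenza) = 0.76×0.68 + 0.9×0.32
        = 0.516800 + 0.288000 = 0.804800
The terms with bacterial infection present sum to 0.288000, so
  P(bacterial infection | fever, influenza) = 0.288000 / 0.804800 ≈ 0.358
— influenza explains away the evidence for bacterial infection.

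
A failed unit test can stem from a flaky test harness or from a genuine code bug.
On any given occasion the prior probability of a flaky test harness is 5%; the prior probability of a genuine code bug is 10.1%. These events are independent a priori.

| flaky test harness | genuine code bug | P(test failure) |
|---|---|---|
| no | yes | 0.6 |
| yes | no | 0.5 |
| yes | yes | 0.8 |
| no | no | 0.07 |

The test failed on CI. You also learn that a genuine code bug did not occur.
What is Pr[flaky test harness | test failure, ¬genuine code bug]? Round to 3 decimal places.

Pr[flaky test harness | test failure, ¬genuine code bug] ≈ 0.273

Numerator (weight on configurations with flaky test harness): 0.5*0.05 = 0.025000
Normalizer over all consistent configurations: 0.07*0.95 + 0.5*0.05 = 0.091500
P(flaky test harness | test failure, ¬genuine code bug) = 0.025000/0.091500 ≈ 0.273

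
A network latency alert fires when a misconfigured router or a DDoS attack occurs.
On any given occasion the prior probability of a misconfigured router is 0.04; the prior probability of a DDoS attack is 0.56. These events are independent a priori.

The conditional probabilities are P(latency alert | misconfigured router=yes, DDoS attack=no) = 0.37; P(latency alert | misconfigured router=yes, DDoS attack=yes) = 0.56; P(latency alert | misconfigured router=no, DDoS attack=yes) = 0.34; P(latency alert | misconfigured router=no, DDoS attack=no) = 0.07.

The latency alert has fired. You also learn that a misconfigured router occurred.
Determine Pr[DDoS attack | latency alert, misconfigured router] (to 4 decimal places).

P(latency alert | misconfigured router) = 0.37·0.44 + 0.56·0.56 = 0.162800 + 0.313600 = 0.476400
The DDoS attack-present share is 0.56·0.56 = 0.313600.
P(DDoS attack | latency alert, misconfigured router) = 0.313600 / 0.476400 ≈ 0.6583

Pr[DDoS attack | latency alert, misconfigured router] ≈ 0.6583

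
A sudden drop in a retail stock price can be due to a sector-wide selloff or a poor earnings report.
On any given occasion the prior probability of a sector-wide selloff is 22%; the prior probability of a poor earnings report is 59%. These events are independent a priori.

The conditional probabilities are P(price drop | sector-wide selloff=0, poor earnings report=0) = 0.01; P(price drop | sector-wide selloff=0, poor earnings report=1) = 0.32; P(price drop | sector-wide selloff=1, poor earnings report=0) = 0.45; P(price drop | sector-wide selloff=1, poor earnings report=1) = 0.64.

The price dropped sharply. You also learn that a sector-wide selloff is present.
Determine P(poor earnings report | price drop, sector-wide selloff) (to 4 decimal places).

P(poor earnings report | price drop, sector-wide selloff) ≈ 0.6718

Enumerate both values of poor earnings report and weight by the priors:
  P(price drop | sector-wide selloff) = 0.45·0.41 + 0.64·0.59
        = 0.184500 + 0.377600 = 0.562100
The terms with poor earnings report present sum to 0.377600, so
  P(poor earnings report | price drop, sector-wide selloff) = 0.377600 / 0.562100 ≈ 0.6718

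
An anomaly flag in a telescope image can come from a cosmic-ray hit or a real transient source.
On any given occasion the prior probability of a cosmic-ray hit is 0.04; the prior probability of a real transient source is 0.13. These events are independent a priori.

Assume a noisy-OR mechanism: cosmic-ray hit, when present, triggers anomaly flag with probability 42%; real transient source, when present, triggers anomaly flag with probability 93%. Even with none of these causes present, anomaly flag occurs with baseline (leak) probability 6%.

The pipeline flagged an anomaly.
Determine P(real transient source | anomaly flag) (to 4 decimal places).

Under noisy-OR, P(anomaly flag | causes) = 1 − (1−0.06)·∏(1−qᵢ) over the active causes.
Sum P(anomaly flag|·) weighted by the priors over the 4 (cosmic-ray hit, real transient source) configurations:
  P(anomaly flag) = 0.06·0.96·0.87 + 0.9342·0.96·0.13 + 0.4548·0.04·0.87 + 0.961836·0.04·0.13
        = 0.050112 + 0.116588 + 0.015827 + 0.005002 = 0.187529
The terms with real transient source present sum to 0.121590, so
  P(real transient source | anomaly flag) = 0.121590 / 0.187529 ≈ 0.6484

P(real transient source | anomaly flag) ≈ 0.6484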